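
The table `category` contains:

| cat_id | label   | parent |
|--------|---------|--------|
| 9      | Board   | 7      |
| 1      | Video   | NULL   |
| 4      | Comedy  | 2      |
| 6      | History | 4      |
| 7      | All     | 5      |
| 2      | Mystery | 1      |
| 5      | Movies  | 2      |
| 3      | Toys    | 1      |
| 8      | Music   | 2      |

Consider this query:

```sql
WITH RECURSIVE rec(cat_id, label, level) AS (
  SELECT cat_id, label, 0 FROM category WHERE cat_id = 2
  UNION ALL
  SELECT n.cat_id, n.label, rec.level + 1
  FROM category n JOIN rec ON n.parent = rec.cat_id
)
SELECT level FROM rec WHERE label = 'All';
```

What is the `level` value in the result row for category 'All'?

Base: cat_id=2 (Mystery) at level 0.
Iteration 1: rows with parent in {2} -> Comedy (id 4, level 1), Movies (id 5, level 1), Music (id 8, level 1).
Iteration 2: rows with parent in {4,5,8} -> History (id 6, level 2), All (id 7, level 2).
Iteration 3: rows with parent in {6,7} -> Board (id 9, level 3).
Iteration 4: no rows with parent in {9}; recursion stops.

2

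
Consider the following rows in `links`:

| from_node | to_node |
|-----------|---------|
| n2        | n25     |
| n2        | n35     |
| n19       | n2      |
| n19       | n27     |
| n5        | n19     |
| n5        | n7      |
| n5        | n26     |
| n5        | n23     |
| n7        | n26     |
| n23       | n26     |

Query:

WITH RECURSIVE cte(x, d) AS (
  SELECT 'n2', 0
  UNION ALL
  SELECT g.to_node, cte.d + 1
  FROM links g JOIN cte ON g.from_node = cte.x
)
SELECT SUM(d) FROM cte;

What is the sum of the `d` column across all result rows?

Base: (n2, d=0).
Iteration 1: edges from {n2} -> (n25, d=1), (n35, d=1).
Iteration 2: no outgoing edges from {n25,n35}; recursion stops.
SUM(d) = 0 + 1 + 1 = 2.

2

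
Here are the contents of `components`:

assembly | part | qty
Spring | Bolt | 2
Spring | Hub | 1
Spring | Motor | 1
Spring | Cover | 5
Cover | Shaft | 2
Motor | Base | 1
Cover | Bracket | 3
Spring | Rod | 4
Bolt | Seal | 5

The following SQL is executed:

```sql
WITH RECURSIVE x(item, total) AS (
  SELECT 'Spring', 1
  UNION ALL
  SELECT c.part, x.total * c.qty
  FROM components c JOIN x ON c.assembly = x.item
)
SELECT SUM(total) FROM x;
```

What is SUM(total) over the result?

Base: (Spring, total=1).
Iteration 1: components of {Spring} -> Bolt = 1*2 = 2, Cover = 1*5 = 5, Hub = 1*1 = 1, Motor = 1*1 = 1, Rod = 1*4 = 4.
Iteration 2: components of {Bolt,Cover,Hub,Motor,Rod} -> Base = 1*1 = 1, Bracket = 5*3 = 15, Seal = 2*5 = 10, Shaft = 5*2 = 10.
Iteration 3: no further components; recursion stops.
SUM(total) = 1 + 2 + 1 + 1 + 5 + 4 + 10 + 1 + 10 + 15 = 50.

50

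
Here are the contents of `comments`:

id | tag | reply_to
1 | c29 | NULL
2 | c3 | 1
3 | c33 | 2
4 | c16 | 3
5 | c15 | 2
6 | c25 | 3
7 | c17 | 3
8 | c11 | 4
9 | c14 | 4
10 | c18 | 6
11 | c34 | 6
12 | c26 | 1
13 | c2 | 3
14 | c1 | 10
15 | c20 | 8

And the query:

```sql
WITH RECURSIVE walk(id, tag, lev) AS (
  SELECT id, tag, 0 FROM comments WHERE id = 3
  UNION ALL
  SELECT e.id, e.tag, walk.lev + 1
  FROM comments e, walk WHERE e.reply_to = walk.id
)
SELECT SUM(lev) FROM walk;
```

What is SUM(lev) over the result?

Base: id=3 (c33) at lev 0.
Iteration 1: rows with reply_to in {3} -> c16 (id 4, lev 1), c25 (id 6, lev 1), c17 (id 7, lev 1), c2 (id 13, lev 1).
Iteration 2: rows with reply_to in {4,6,7,13} -> c11 (id 8, lev 2), c14 (id 9, lev 2), c18 (id 10, lev 2), c34 (id 11, lev 2).
Iteration 3: rows with reply_to in {8,9,10,11} -> c1 (id 14, lev 3), c20 (id 15, lev 3).
Iteration 4: no rows with reply_to in {14,15}; recursion stops.
SUM(lev) = 0 + 1 + 1 + 1 + 1 + 2 + 2 + 2 + 2 + 3 + 3 = 18.

18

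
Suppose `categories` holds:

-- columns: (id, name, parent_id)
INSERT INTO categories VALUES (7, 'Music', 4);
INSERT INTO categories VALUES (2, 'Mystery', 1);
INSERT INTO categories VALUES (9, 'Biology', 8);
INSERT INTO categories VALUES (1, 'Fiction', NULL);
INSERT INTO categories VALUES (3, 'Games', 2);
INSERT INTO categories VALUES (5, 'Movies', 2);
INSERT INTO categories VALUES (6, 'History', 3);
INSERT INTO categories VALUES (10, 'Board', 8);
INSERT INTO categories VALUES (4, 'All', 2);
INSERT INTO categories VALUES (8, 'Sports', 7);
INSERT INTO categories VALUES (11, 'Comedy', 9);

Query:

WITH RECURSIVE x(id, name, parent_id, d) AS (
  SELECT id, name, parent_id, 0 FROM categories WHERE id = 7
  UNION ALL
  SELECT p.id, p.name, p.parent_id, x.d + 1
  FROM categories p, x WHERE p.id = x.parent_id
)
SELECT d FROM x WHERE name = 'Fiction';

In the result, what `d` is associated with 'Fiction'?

3

Base: id=7 (Music), parent_id=4, d 0.
Iteration 1: join on id=4 -> All (id 4, parent_id=2, d 1).
Iteration 2: join on id=2 -> Mystery (id 2, parent_id=1, d 2).
Iteration 3: join on id=1 -> Fiction (id 1, parent_id=NULL, d 3).
Iteration 4: parent_id is NULL; no match; recursion stops.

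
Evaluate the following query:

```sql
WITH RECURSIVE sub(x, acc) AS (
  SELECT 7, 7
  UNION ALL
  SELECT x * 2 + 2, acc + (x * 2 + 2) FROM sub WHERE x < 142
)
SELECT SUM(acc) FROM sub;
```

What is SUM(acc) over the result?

483

Base: x=7, acc=7.
Iteration 1: 7 < 142 holds -> x = 7 * 2 + 2 = 16, acc = 7 + 16 = 23.
Iteration 2: 16 < 142 holds -> x = 16 * 2 + 2 = 34, acc = 23 + 34 = 57.
Iteration 3: 34 < 142 holds -> x = 34 * 2 + 2 = 70, acc = 57 + 70 = 127.
Iteration 4: 70 < 142 holds -> x = 70 * 2 + 2 = 142, acc = 127 + 142 = 269.
Iteration 5: 142 < 142 fails; recursion stops.
SUM(acc) = 7 + 23 + 57 + 127 + 269 = 483.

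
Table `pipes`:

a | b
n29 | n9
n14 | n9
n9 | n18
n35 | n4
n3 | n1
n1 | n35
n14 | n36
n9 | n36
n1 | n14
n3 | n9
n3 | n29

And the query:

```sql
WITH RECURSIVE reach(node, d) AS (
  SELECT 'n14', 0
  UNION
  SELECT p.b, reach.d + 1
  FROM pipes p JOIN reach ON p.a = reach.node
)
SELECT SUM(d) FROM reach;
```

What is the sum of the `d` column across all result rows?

Base: (n14, d=0).
Iteration 1: edges from {n14} -> (n36, d=1), (n9, d=1).
Iteration 2: edges from {n36,n9} -> (n18, d=2), (n36, d=2).
Iteration 3: no outgoing edges from {n18,n36}; recursion stops.
SUM(d) = 0 + 1 + 1 + 2 + 2 = 6.

6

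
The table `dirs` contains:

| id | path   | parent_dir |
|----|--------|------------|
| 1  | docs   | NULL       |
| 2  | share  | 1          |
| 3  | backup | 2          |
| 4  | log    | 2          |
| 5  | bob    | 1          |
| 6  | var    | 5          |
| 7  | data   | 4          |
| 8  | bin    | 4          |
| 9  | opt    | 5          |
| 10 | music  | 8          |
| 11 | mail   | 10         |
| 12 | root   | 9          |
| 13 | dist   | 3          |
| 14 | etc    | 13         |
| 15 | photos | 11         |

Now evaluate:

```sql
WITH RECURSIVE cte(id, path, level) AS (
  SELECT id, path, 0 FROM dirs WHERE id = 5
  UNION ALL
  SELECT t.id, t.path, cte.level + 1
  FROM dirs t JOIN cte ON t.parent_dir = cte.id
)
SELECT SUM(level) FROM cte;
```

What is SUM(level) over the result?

Base: id=5 (bob) at level 0.
Iteration 1: rows with parent_dir in {5} -> var (id 6, level 1), opt (id 9, level 1).
Iteration 2: rows with parent_dir in {6,9} -> root (id 12, level 2).
Iteration 3: no rows with parent_dir in {12}; recursion stops.
SUM(level) = 0 + 1 + 1 + 2 = 4.

4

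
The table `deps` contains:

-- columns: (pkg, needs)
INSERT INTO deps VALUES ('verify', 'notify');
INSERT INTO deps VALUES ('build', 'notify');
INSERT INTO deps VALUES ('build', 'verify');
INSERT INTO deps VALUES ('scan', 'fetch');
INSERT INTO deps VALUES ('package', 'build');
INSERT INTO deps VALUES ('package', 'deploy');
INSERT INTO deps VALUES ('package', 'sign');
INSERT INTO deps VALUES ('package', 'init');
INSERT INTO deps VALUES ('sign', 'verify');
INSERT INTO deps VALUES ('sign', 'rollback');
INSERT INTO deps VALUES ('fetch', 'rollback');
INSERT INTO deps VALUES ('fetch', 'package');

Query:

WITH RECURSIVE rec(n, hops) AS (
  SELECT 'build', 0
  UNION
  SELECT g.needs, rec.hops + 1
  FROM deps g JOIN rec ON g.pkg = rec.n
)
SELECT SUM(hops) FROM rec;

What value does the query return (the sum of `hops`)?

Base: (build, hops=0).
Iteration 1: edges from {build} -> (notify, hops=1), (verify, hops=1).
Iteration 2: edges from {notify,verify} -> (notify, hops=2).
Iteration 3: no outgoing edges from {notify}; recursion stops.
SUM(hops) = 0 + 1 + 1 + 2 = 4.

4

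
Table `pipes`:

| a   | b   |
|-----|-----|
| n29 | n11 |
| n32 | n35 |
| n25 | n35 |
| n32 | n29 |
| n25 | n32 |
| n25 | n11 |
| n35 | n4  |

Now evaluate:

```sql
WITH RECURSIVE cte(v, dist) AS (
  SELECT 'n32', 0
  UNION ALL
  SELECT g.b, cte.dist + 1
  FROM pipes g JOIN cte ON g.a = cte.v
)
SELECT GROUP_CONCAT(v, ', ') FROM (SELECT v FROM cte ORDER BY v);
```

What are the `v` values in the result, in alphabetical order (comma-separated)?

n11, n29, n32, n35, n4

Base: (n32, dist=0).
Iteration 1: edges from {n32} -> (n29, dist=1), (n35, dist=1).
Iteration 2: edges from {n29,n35} -> (n11, dist=2), (n4, dist=2).
Iteration 3: no outgoing edges from {n11,n4}; recursion stops.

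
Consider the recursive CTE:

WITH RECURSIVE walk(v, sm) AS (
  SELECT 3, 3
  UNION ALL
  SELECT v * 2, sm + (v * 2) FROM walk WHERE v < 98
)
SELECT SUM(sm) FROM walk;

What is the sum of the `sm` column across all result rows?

741

Base: v=3, sm=3.
Iteration 1: 3 < 98 holds -> v = 3 * 2 = 6, sm = 3 + 6 = 9.
Iteration 2: 6 < 98 holds -> v = 6 * 2 = 12, sm = 9 + 12 = 21.
Iteration 3: 12 < 98 holds -> v = 12 * 2 = 24, sm = 21 + 24 = 45.
Iteration 4: 24 < 98 holds -> v = 24 * 2 = 48, sm = 45 + 48 = 93.
Iteration 5: 48 < 98 holds -> v = 48 * 2 = 96, sm = 93 + 96 = 189.
Iteration 6: 96 < 98 holds -> v = 96 * 2 = 192, sm = 189 + 192 = 381.
Iteration 7: 192 < 98 fails; recursion stops.
SUM(sm) = 3 + 9 + 21 + 45 + 93 + 189 + 381 = 741.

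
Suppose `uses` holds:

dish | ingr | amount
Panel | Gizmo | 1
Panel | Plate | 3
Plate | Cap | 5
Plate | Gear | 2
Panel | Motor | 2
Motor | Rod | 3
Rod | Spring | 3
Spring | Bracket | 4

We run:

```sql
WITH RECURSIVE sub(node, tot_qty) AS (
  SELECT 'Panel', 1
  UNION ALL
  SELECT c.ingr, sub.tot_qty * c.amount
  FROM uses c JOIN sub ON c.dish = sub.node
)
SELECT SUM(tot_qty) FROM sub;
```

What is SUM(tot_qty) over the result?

Base: (Panel, tot_qty=1).
Iteration 1: components of {Panel} -> Gizmo = 1*1 = 1, Motor = 1*2 = 2, Plate = 1*3 = 3.
Iteration 2: components of {Gizmo,Motor,Plate} -> Cap = 3*5 = 15, Gear = 3*2 = 6, Rod = 2*3 = 6.
Iteration 3: components of {Cap,Gear,Rod} -> Spring = 6*3 = 18.
Iteration 4: components of {Spring} -> Bracket = 18*4 = 72.
Iteration 5: no further components; recursion stops.
SUM(tot_qty) = 1 + 1 + 3 + 2 + 15 + 6 + 6 + 18 + 72 = 124.

124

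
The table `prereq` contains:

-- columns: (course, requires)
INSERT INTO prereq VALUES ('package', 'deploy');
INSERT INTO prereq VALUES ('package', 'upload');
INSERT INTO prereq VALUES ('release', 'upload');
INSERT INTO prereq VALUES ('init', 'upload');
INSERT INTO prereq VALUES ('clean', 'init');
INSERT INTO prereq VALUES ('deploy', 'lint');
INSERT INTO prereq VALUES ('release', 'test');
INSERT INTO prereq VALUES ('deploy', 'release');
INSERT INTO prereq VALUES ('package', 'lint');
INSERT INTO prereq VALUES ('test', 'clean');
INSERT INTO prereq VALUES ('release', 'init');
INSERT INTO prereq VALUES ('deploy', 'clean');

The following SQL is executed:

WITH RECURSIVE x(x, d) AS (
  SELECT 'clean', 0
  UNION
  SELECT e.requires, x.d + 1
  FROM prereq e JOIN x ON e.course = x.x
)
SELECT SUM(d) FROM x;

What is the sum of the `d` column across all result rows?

3

Base: (clean, d=0).
Iteration 1: edges from {clean} -> (init, d=1).
Iteration 2: edges from {init} -> (upload, d=2).
Iteration 3: no outgoing edges from {upload}; recursion stops.
SUM(d) = 0 + 1 + 2 = 3.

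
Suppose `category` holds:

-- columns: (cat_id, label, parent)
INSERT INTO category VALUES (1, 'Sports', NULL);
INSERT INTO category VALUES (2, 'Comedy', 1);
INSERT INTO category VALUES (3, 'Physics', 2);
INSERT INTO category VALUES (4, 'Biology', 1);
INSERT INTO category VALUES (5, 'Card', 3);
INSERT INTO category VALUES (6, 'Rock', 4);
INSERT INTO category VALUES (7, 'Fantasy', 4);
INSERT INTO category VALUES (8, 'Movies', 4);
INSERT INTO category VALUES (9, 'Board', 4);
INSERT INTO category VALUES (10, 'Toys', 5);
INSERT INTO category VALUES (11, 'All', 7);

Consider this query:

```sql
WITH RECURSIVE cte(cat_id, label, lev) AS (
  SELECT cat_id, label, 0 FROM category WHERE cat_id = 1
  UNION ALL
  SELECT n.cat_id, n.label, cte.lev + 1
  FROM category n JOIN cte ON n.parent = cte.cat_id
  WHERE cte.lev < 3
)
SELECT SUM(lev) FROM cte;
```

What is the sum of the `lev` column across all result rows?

18

Base: cat_id=1 (Sports) at lev 0.
Iteration 1: rows with parent in {1} -> Comedy (id 2, lev 1), Biology (id 4, lev 1).
Iteration 2: rows with parent in {2,4} -> Physics (id 3, lev 2), Rock (id 6, lev 2), Fantasy (id 7, lev 2), Movies (id 8, lev 2), Board (id 9, lev 2).
Iteration 3: rows with parent in {3,6,7,8,9} -> Card (id 5, lev 3), All (id 11, lev 3).
Iteration 4: lev < 3 fails for all current rows; recursion stops.
SUM(lev) = 0 + 1 + 1 + 2 + 2 + 2 + 2 + 2 + 3 + 3 = 18.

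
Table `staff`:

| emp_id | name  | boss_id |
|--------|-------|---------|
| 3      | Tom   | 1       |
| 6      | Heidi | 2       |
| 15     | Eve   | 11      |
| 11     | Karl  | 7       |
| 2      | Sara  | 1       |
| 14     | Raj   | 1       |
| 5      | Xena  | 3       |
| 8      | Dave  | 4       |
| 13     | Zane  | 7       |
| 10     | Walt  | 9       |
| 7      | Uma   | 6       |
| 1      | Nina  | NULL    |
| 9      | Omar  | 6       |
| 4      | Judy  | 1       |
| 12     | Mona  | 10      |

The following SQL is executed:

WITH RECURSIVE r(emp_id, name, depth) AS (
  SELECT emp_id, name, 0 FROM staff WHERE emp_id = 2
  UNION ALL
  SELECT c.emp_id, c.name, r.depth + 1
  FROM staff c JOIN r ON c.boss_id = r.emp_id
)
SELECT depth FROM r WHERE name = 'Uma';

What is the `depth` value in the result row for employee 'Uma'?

Base: emp_id=2 (Sara) at depth 0.
Iteration 1: rows with boss_id in {2} -> Heidi (id 6, depth 1).
Iteration 2: rows with boss_id in {6} -> Uma (id 7, depth 2), Omar (id 9, depth 2).
Iteration 3: rows with boss_id in {7,9} -> Walt (id 10, depth 3), Karl (id 11, depth 3), Zane (id 13, depth 3).
Iteration 4: rows with boss_id in {10,11,13} -> Mona (id 12, depth 4), Eve (id 15, depth 4).
Iteration 5: no rows with boss_id in {12,15}; recursion stops.

2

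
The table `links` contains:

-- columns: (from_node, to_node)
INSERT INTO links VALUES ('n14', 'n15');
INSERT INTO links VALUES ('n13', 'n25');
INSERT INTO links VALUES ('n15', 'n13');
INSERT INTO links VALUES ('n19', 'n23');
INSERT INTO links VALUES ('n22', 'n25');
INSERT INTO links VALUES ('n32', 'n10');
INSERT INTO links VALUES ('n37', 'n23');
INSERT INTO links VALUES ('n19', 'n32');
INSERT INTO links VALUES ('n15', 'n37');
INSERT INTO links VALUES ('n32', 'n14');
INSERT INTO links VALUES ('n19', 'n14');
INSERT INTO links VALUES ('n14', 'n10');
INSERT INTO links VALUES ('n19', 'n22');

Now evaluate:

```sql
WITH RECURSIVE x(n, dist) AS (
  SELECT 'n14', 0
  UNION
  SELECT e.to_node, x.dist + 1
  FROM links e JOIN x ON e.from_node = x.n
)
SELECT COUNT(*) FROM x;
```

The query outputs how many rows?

7

Base: (n14, dist=0).
Iteration 1: edges from {n14} -> (n10, dist=1), (n15, dist=1).
Iteration 2: edges from {n10,n15} -> (n13, dist=2), (n37, dist=2).
Iteration 3: edges from {n13,n37} -> (n23, dist=3), (n25, dist=3).
Iteration 4: no outgoing edges from {n23,n25}; recursion stops.
Total rows emitted: 7.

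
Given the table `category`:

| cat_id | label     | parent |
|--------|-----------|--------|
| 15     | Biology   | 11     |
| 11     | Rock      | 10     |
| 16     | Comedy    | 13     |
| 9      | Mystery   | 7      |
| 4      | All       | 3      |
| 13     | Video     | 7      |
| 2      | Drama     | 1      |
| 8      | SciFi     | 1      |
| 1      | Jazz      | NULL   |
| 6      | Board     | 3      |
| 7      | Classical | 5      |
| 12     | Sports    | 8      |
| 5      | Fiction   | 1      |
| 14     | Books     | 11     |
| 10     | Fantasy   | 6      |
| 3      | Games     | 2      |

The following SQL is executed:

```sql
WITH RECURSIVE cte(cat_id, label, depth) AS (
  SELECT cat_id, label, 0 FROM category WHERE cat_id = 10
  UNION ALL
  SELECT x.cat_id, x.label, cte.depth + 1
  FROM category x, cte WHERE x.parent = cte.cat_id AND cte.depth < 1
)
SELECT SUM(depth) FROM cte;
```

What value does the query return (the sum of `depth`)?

1

Base: cat_id=10 (Fantasy) at depth 0.
Iteration 1: rows with parent in {10} -> Rock (id 11, depth 1).
Iteration 2: depth < 1 fails for all current rows; recursion stops.
SUM(depth) = 0 + 1 = 1.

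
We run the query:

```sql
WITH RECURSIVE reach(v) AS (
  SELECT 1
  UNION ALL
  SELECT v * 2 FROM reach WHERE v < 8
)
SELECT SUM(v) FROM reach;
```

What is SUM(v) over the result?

15

Base: v=1.
Iteration 1: 1 < 8 holds -> v = 1 * 2 = 2.
Iteration 2: 2 < 8 holds -> v = 2 * 2 = 4.
Iteration 3: 4 < 8 holds -> v = 4 * 2 = 8.
Iteration 4: 8 < 8 fails; recursion stops.
SUM(v) = 1 + 2 + 4 + 8 = 15.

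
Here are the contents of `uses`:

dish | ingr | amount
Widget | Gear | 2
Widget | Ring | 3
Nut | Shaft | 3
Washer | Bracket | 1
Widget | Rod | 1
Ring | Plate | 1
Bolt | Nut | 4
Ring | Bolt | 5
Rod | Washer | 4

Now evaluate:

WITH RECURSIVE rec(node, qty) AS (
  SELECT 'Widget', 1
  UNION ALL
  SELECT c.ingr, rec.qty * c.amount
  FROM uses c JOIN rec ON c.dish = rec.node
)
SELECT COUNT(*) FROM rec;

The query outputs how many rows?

10

Base: (Widget, qty=1).
Iteration 1: components of {Widget} -> Gear = 1*2 = 2, Ring = 1*3 = 3, Rod = 1*1 = 1.
Iteration 2: components of {Gear,Ring,Rod} -> Bolt = 3*5 = 15, Plate = 3*1 = 3, Washer = 1*4 = 4.
Iteration 3: components of {Bolt,Plate,Washer} -> Bracket = 4*1 = 4, Nut = 15*4 = 60.
Iteration 4: components of {Bracket,Nut} -> Shaft = 60*3 = 180.
Iteration 5: no further components; recursion stops.
Total rows emitted: 10.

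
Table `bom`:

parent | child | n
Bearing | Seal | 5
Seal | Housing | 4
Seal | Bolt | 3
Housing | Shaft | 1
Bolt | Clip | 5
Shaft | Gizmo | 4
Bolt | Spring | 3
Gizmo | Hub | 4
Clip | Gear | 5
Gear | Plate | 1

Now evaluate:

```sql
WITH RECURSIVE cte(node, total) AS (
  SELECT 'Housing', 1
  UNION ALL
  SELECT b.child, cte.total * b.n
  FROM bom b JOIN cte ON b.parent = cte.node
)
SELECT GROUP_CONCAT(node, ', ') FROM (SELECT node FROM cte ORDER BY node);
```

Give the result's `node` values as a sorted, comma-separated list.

Gizmo, Housing, Hub, Shaft

Base: (Housing, total=1).
Iteration 1: components of {Housing} -> Shaft = 1*1 = 1.
Iteration 2: components of {Shaft} -> Gizmo = 1*4 = 4.
Iteration 3: components of {Gizmo} -> Hub = 4*4 = 16.
Iteration 4: no further components; recursion stops.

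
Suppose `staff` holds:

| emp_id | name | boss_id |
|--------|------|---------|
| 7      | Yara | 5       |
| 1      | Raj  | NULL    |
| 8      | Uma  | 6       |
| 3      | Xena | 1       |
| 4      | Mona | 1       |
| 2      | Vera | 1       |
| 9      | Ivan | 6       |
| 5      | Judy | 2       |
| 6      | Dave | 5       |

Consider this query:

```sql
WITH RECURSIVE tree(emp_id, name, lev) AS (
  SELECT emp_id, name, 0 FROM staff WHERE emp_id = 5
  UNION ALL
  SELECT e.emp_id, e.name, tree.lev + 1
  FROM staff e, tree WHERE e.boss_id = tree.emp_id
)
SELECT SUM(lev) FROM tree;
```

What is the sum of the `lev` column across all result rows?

Base: emp_id=5 (Judy) at lev 0.
Iteration 1: rows with boss_id in {5} -> Dave (id 6, lev 1), Yara (id 7, lev 1).
Iteration 2: rows with boss_id in {6,7} -> Uma (id 8, lev 2), Ivan (id 9, lev 2).
Iteration 3: no rows with boss_id in {8,9}; recursion stops.
SUM(lev) = 0 + 1 + 1 + 2 + 2 = 6.

6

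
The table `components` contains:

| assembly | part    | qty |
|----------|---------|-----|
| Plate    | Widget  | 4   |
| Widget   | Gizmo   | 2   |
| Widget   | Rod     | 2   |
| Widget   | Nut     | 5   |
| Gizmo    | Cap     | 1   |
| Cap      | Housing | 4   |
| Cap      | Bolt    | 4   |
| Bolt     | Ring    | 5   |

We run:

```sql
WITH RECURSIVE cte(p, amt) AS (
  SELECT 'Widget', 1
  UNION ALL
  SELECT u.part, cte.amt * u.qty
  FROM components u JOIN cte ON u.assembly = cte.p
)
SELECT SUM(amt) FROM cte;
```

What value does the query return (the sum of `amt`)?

Base: (Widget, amt=1).
Iteration 1: components of {Widget} -> Gizmo = 1*2 = 2, Nut = 1*5 = 5, Rod = 1*2 = 2.
Iteration 2: components of {Gizmo,Nut,Rod} -> Cap = 2*1 = 2.
Iteration 3: components of {Cap} -> Bolt = 2*4 = 8, Housing = 2*4 = 8.
Iteration 4: components of {Bolt,Housing} -> Ring = 8*5 = 40.
Iteration 5: no further components; recursion stops.
SUM(amt) = 1 + 2 + 2 + 5 + 2 + 8 + 8 + 40 = 68.

68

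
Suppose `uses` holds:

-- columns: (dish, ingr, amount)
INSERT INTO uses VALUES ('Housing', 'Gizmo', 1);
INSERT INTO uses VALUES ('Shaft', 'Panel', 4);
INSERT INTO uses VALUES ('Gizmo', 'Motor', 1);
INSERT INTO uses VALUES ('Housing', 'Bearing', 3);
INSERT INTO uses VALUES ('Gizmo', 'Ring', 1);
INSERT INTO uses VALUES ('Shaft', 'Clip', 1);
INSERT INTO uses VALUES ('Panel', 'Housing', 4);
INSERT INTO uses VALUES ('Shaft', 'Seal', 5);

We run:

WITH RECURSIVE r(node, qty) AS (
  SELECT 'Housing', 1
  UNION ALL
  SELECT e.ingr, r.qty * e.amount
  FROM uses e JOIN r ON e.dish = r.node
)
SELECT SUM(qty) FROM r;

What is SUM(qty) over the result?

7

Base: (Housing, qty=1).
Iteration 1: components of {Housing} -> Bearing = 1*3 = 3, Gizmo = 1*1 = 1.
Iteration 2: components of {Bearing,Gizmo} -> Motor = 1*1 = 1, Ring = 1*1 = 1.
Iteration 3: no further components; recursion stops.
SUM(qty) = 1 + 1 + 3 + 1 + 1 = 7.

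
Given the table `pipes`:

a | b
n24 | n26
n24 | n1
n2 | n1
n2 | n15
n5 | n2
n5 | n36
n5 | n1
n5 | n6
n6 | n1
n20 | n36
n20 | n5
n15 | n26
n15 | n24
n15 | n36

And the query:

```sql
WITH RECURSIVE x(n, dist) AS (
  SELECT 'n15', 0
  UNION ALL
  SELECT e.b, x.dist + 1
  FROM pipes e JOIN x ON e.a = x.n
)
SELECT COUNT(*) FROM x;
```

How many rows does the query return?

Base: (n15, dist=0).
Iteration 1: edges from {n15} -> (n24, dist=1), (n26, dist=1), (n36, dist=1).
Iteration 2: edges from {n24,n26,n36} -> (n1, dist=2), (n26, dist=2).
Iteration 3: no outgoing edges from {n1,n26}; recursion stops.
Total rows emitted: 6.

6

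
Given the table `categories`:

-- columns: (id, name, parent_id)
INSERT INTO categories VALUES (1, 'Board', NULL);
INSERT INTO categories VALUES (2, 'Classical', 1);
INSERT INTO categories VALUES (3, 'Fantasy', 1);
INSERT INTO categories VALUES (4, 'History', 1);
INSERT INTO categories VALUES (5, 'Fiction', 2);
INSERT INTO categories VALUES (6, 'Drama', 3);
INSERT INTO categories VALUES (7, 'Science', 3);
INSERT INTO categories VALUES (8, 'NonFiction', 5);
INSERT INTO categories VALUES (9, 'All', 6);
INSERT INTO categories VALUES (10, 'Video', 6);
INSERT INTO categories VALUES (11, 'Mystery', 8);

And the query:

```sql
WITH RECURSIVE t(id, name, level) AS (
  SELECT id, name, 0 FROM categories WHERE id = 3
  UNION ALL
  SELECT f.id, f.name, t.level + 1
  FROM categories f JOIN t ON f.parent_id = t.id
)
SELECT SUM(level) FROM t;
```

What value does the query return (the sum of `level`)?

6

Base: id=3 (Fantasy) at level 0.
Iteration 1: rows with parent_id in {3} -> Drama (id 6, level 1), Science (id 7, level 1).
Iteration 2: rows with parent_id in {6,7} -> All (id 9, level 2), Video (id 10, level 2).
Iteration 3: no rows with parent_id in {9,10}; recursion stops.
SUM(level) = 0 + 1 + 1 + 2 + 2 = 6.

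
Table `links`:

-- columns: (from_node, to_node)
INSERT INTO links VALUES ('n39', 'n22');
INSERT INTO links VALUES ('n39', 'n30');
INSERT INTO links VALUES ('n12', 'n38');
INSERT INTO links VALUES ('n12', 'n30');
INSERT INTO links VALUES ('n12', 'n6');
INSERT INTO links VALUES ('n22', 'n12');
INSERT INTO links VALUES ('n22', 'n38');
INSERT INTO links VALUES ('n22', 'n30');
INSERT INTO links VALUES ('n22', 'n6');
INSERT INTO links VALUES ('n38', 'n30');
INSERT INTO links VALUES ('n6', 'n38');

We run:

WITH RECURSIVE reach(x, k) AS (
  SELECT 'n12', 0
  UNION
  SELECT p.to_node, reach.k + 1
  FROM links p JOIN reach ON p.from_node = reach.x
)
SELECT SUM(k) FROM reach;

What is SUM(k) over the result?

Base: (n12, k=0).
Iteration 1: edges from {n12} -> (n30, k=1), (n38, k=1), (n6, k=1).
Iteration 2: edges from {n30,n38,n6} -> (n30, k=2), (n38, k=2).
Iteration 3: edges from {n30,n38} -> (n30, k=3).
Iteration 4: no outgoing edges from {n30}; recursion stops.
SUM(k) = 0 + 1 + 1 + 1 + 2 + 2 + 3 = 10.

10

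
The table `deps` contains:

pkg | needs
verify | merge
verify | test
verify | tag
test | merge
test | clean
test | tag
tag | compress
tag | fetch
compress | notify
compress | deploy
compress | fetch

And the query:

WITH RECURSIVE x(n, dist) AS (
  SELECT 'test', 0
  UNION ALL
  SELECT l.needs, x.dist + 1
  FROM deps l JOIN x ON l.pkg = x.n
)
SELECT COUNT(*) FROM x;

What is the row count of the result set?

9

Base: (test, dist=0).
Iteration 1: edges from {test} -> (clean, dist=1), (merge, dist=1), (tag, dist=1).
Iteration 2: edges from {clean,merge,tag} -> (compress, dist=2), (fetch, dist=2).
Iteration 3: edges from {compress,fetch} -> (deploy, dist=3), (fetch, dist=3), (notify, dist=3).
Iteration 4: no outgoing edges from {deploy,fetch,notify}; recursion stops.
Total rows emitted: 9.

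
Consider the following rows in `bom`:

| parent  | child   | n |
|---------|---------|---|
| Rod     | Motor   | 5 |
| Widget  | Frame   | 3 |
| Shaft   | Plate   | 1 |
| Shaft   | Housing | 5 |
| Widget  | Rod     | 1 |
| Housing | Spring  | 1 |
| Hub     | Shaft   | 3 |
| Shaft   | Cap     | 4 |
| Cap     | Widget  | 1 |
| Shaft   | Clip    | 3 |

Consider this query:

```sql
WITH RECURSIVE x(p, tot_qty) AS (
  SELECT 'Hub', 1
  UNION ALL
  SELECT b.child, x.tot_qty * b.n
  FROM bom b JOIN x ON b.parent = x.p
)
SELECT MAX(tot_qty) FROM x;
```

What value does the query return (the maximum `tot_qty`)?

60

Base: (Hub, tot_qty=1).
Iteration 1: components of {Hub} -> Shaft = 1*3 = 3.
Iteration 2: components of {Shaft} -> Cap = 3*4 = 12, Clip = 3*3 = 9, Housing = 3*5 = 15, Plate = 3*1 = 3.
Iteration 3: components of {Cap,Clip,Housing,Plate} -> Spring = 15*1 = 15, Widget = 12*1 = 12.
Iteration 4: components of {Spring,Widget} -> Frame = 12*3 = 36, Rod = 12*1 = 12.
Iteration 5: components of {Frame,Rod} -> Motor = 12*5 = 60.
Iteration 6: no further components; recursion stops.
tot_qty values: 1, 3, 9, 12, 15, 3, 12, 15, 12, 36, 60; the maximum is 60.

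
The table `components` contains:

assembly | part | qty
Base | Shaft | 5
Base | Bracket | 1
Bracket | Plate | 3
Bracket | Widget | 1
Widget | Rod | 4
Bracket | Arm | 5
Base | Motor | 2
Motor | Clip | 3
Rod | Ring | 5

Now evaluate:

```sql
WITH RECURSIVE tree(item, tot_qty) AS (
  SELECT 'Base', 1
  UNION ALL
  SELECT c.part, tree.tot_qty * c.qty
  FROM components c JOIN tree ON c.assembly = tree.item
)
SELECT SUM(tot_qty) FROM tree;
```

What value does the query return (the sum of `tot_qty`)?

Base: (Base, tot_qty=1).
Iteration 1: components of {Base} -> Bracket = 1*1 = 1, Motor = 1*2 = 2, Shaft = 1*5 = 5.
Iteration 2: components of {Bracket,Motor,Shaft} -> Arm = 1*5 = 5, Clip = 2*3 = 6, Plate = 1*3 = 3, Widget = 1*1 = 1.
Iteration 3: components of {Arm,Clip,Plate,Widget} -> Rod = 1*4 = 4.
Iteration 4: components of {Rod} -> Ring = 4*5 = 20.
Iteration 5: no further components; recursion stops.
SUM(tot_qty) = 1 + 5 + 1 + 2 + 3 + 1 + 5 + 6 + 4 + 20 = 48.

48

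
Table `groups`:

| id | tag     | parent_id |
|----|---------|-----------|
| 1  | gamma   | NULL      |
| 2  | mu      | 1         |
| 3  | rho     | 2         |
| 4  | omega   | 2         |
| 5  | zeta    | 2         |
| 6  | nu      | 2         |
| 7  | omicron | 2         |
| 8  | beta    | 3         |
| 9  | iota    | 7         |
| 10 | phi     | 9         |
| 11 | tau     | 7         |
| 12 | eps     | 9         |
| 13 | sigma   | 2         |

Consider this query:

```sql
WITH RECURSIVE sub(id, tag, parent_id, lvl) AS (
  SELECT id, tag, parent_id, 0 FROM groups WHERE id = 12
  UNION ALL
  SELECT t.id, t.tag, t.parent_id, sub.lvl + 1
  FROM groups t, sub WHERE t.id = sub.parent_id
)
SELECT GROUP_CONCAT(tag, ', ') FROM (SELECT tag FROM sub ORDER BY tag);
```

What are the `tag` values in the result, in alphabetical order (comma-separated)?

eps, gamma, iota, mu, omicron

Base: id=12 (eps), parent_id=9, lvl 0.
Iteration 1: join on id=9 -> iota (id 9, parent_id=7, lvl 1).
Iteration 2: join on id=7 -> omicron (id 7, parent_id=2, lvl 2).
Iteration 3: join on id=2 -> mu (id 2, parent_id=1, lvl 3).
Iteration 4: join on id=1 -> gamma (id 1, parent_id=NULL, lvl 4).
Iteration 5: parent_id is NULL; no match; recursion stops.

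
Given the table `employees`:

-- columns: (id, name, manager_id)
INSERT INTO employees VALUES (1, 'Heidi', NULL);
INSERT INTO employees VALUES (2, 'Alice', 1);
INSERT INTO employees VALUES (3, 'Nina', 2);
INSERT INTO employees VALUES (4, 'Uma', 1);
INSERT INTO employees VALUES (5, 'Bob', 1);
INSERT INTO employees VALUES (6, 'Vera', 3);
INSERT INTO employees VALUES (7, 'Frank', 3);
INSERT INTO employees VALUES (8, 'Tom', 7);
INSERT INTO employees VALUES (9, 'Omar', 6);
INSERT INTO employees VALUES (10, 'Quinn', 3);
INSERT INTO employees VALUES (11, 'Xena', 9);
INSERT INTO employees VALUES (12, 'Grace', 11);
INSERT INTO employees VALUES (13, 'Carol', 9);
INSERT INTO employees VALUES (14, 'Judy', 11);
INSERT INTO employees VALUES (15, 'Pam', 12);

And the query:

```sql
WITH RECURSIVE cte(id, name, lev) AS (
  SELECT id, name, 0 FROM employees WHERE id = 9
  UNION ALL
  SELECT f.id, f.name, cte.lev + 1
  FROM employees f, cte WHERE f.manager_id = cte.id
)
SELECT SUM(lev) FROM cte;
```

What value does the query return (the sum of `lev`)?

Base: id=9 (Omar) at lev 0.
Iteration 1: rows with manager_id in {9} -> Xena (id 11, lev 1), Carol (id 13, lev 1).
Iteration 2: rows with manager_id in {11,13} -> Grace (id 12, lev 2), Judy (id 14, lev 2).
Iteration 3: rows with manager_id in {12,14} -> Pam (id 15, lev 3).
Iteration 4: no rows with manager_id in {15}; recursion stops.
SUM(lev) = 0 + 1 + 1 + 2 + 2 + 3 = 9.

9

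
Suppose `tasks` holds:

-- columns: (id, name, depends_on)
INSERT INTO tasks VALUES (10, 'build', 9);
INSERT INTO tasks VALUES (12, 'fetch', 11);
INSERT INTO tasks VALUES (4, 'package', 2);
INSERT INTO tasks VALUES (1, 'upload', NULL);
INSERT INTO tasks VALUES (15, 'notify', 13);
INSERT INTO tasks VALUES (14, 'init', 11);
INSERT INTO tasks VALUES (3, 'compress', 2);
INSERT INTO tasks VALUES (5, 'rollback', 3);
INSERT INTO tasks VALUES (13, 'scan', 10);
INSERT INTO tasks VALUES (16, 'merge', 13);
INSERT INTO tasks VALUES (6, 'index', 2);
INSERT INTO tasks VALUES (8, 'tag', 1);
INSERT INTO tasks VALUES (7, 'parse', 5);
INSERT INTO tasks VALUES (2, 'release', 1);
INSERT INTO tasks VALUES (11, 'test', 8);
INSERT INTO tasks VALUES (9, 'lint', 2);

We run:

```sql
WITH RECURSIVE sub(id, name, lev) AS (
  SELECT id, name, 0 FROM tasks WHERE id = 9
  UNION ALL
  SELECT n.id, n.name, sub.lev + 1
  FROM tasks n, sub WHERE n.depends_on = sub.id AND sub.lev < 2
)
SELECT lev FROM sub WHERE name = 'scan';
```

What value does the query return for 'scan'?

2

Base: id=9 (lint) at lev 0.
Iteration 1: rows with depends_on in {9} -> build (id 10, lev 1).
Iteration 2: rows with depends_on in {10} -> scan (id 13, lev 2).
Iteration 3: lev < 2 fails for all current rows; recursion stops.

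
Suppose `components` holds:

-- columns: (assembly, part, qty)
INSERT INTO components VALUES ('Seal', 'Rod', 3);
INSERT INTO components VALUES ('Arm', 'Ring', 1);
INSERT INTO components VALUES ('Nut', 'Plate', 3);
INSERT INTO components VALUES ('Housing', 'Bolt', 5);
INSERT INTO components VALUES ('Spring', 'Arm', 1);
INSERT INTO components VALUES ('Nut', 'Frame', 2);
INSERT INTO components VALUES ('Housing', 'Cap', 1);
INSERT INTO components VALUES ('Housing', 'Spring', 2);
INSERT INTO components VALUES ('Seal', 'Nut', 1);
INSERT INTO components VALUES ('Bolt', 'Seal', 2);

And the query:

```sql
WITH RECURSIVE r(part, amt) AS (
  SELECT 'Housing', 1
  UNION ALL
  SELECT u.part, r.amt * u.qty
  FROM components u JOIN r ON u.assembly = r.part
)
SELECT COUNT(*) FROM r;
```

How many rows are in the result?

11

Base: (Housing, amt=1).
Iteration 1: components of {Housing} -> Bolt = 1*5 = 5, Cap = 1*1 = 1, Spring = 1*2 = 2.
Iteration 2: components of {Bolt,Cap,Spring} -> Arm = 2*1 = 2, Seal = 5*2 = 10.
Iteration 3: components of {Arm,Seal} -> Nut = 10*1 = 10, Ring = 2*1 = 2, Rod = 10*3 = 30.
Iteration 4: components of {Nut,Ring,Rod} -> Frame = 10*2 = 20, Plate = 10*3 = 30.
Iteration 5: no further components; recursion stops.
Total rows emitted: 11.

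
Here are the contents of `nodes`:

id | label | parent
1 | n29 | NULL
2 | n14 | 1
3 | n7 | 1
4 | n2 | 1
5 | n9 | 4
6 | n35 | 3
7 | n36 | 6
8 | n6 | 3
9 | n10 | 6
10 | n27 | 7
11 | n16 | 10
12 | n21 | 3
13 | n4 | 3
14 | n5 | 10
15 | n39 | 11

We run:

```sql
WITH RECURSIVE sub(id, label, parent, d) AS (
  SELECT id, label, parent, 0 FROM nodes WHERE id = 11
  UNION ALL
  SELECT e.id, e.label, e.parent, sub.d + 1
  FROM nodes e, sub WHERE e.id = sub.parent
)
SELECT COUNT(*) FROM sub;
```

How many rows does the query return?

6

Base: id=11 (n16), parent=10, d 0.
Iteration 1: join on id=10 -> n27 (id 10, parent=7, d 1).
Iteration 2: join on id=7 -> n36 (id 7, parent=6, d 2).
Iteration 3: join on id=6 -> n35 (id 6, parent=3, d 3).
Iteration 4: join on id=3 -> n7 (id 3, parent=1, d 4).
Iteration 5: join on id=1 -> n29 (id 1, parent=NULL, d 5).
Iteration 6: parent is NULL; no match; recursion stops.
Total rows emitted: 6.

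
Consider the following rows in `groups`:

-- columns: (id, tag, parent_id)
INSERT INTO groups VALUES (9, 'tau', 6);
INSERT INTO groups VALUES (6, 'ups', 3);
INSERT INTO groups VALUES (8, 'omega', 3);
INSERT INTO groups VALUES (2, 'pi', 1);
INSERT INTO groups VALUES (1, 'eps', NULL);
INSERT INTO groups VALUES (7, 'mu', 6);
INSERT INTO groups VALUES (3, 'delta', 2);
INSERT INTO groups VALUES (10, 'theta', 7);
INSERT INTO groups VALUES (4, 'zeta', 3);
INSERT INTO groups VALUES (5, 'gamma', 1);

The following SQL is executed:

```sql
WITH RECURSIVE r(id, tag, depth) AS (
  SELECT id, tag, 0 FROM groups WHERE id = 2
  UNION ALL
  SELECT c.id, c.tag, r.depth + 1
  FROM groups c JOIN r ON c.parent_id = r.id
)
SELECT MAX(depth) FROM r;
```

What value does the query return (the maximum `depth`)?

4

Base: id=2 (pi) at depth 0.
Iteration 1: rows with parent_id in {2} -> delta (id 3, depth 1).
Iteration 2: rows with parent_id in {3} -> zeta (id 4, depth 2), ups (id 6, depth 2), omega (id 8, depth 2).
Iteration 3: rows with parent_id in {4,6,8} -> mu (id 7, depth 3), tau (id 9, depth 3).
Iteration 4: rows with parent_id in {7,9} -> theta (id 10, depth 4).
Iteration 5: no rows with parent_id in {10}; recursion stops.
depth values: 0, 1, 2, 2, 2, 3, 3, 4; the maximum is 4.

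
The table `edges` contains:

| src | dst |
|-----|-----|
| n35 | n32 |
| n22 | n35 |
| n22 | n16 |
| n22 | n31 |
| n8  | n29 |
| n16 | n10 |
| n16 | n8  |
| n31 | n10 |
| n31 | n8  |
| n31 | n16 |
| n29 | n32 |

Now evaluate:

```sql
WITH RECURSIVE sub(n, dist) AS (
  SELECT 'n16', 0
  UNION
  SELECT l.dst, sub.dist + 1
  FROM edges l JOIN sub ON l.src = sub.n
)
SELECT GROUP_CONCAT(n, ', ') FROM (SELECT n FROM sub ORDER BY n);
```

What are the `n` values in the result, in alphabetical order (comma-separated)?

Base: (n16, dist=0).
Iteration 1: edges from {n16} -> (n10, dist=1), (n8, dist=1).
Iteration 2: edges from {n10,n8} -> (n29, dist=2).
Iteration 3: edges from {n29} -> (n32, dist=3).
Iteration 4: no outgoing edges from {n32}; recursion stops.

n10, n16, n29, n32, n8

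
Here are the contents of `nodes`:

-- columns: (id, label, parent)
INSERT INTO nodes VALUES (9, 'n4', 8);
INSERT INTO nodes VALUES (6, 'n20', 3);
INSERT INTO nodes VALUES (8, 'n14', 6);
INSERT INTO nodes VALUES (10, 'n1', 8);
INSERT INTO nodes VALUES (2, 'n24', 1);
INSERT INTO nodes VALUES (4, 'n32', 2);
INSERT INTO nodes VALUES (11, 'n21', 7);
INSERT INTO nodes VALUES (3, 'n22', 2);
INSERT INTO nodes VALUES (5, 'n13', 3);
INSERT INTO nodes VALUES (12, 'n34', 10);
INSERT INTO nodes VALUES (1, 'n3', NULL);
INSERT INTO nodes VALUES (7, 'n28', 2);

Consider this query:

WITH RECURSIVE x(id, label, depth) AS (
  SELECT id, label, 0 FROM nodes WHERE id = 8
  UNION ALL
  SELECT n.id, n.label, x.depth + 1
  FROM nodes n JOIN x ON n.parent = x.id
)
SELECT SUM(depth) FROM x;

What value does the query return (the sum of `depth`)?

4

Base: id=8 (n14) at depth 0.
Iteration 1: rows with parent in {8} -> n4 (id 9, depth 1), n1 (id 10, depth 1).
Iteration 2: rows with parent in {9,10} -> n34 (id 12, depth 2).
Iteration 3: no rows with parent in {12}; recursion stops.
SUM(depth) = 0 + 1 + 1 + 2 = 4.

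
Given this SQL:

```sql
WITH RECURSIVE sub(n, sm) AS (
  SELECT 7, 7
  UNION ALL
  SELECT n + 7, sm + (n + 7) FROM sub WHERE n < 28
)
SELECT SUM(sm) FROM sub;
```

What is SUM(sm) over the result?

140

Base: n=7, sm=7.
Iteration 1: 7 < 28 holds -> n = 7 + 7 = 14, sm = 7 + 14 = 21.
Iteration 2: 14 < 28 holds -> n = 14 + 7 = 21, sm = 21 + 21 = 42.
Iteration 3: 21 < 28 holds -> n = 21 + 7 = 28, sm = 42 + 28 = 70.
Iteration 4: 28 < 28 fails; recursion stops.
SUM(sm) = 7 + 21 + 42 + 70 = 140.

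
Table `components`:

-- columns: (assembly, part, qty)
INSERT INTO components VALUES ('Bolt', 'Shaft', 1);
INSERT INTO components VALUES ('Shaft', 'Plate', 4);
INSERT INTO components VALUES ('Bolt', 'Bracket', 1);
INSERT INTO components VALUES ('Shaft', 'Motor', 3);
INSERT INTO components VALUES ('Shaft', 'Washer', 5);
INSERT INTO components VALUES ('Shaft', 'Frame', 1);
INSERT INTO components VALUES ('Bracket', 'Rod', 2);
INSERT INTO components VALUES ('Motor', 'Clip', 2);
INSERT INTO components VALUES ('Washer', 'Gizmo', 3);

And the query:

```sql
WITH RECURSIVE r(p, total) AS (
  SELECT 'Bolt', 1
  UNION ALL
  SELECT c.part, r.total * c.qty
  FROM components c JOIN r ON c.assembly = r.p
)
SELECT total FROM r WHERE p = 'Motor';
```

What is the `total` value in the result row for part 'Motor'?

3

Base: (Bolt, total=1).
Iteration 1: components of {Bolt} -> Bracket = 1*1 = 1, Shaft = 1*1 = 1.
Iteration 2: components of {Bracket,Shaft} -> Frame = 1*1 = 1, Motor = 1*3 = 3, Plate = 1*4 = 4, Rod = 1*2 = 2, Washer = 1*5 = 5.
Iteration 3: components of {Frame,Motor,Plate,Rod,Washer} -> Clip = 3*2 = 6, Gizmo = 5*3 = 15.
Iteration 4: no further components; recursion stops.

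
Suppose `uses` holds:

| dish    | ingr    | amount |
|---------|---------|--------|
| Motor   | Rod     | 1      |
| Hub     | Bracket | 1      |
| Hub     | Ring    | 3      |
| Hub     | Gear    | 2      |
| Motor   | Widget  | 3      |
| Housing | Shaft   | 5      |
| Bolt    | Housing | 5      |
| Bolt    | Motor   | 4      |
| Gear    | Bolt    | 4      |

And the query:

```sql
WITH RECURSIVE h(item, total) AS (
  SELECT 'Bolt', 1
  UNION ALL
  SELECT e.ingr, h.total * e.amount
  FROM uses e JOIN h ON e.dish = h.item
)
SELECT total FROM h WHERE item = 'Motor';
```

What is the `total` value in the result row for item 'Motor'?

4

Base: (Bolt, total=1).
Iteration 1: components of {Bolt} -> Housing = 1*5 = 5, Motor = 1*4 = 4.
Iteration 2: components of {Housing,Motor} -> Rod = 4*1 = 4, Shaft = 5*5 = 25, Widget = 4*3 = 12.
Iteration 3: no further components; recursion stops.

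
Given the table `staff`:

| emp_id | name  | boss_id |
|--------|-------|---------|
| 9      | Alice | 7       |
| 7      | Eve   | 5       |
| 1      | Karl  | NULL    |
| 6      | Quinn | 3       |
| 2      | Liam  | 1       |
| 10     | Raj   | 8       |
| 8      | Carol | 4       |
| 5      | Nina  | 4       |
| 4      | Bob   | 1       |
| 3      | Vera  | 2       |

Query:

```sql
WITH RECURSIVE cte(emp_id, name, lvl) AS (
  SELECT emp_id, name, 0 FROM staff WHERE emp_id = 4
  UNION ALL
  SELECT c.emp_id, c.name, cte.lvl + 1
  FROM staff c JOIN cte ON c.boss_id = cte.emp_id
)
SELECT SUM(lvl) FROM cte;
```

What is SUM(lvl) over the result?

Base: emp_id=4 (Bob) at lvl 0.
Iteration 1: rows with boss_id in {4} -> Nina (id 5, lvl 1), Carol (id 8, lvl 1).
Iteration 2: rows with boss_id in {5,8} -> Eve (id 7, lvl 2), Raj (id 10, lvl 2).
Iteration 3: rows with boss_id in {7,10} -> Alice (id 9, lvl 3).
Iteration 4: no rows with boss_id in {9}; recursion stops.
SUM(lvl) = 0 + 1 + 1 + 2 + 2 + 3 = 9.

9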